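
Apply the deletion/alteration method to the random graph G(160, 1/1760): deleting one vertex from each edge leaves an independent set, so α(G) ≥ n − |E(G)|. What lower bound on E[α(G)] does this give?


E[|E(G)|] = C(160, 2)·p = 12720 · (1/1760) = 159/22.
E[α(G)] ≥ n − E[|E(G)|] = 160 − 159/22 = 3361/22.
Numerically: ≈ 152.772727.
(This is only a lower bound; the true E[α(G)] may be larger.)

E[α(G)] ≥ 3361/22 ≈ 152.772727.


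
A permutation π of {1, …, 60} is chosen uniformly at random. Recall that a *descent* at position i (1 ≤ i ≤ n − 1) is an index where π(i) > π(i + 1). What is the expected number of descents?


Write X = Σ X_I over i = 1, …, 59, with X_I the indicator of one descent.
There are 59 indicators.
For each fixed i, the pair (π(i), π(i+1)) is a uniformly random ordered pair of distinct values from {1, …, 60}; by symmetry P[π(i) > π(i+1)] = 1/2.
By linearity: E[X] = 59 · (1/2) = (60 − 1) · (1/2) = 59/2 ≈ 29.500.

E[X] = 59/2 = 29.500.


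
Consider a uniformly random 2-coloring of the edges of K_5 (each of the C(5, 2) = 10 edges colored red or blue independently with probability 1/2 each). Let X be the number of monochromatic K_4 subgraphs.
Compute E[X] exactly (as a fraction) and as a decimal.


Let X = Σ_S X_S over the C(5, 4) = 5 subsets S of size 4, where X_S = 1 if the K_4 on S is monochromatic.
For a fixed S, the K_4 on S has C(4, 2) = 6 edges. P[all 6 edges red] = (1/2)^6, and likewise for blue, so P[monochromatic] = 2·(1/2)^6 = 2^{1 − 6} = 1/32.
By linearity: E[X] = C(5, 4) · 2^{1 − 6} = 5 · 1/32 = 5/32.
Numerically: E[X] ≈ 0.15625.

E[X] = C(5,4)·2^(1−C(4,2)) = 5/32 ≈ 0.15625.


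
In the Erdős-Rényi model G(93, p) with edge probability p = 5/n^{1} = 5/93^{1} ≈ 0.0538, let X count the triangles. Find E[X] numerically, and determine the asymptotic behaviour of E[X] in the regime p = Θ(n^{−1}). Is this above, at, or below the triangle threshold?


Number of potential triangles: C(93, 3) = 129766.
Each occurs with probability p³ ≈ (0.0538)³ ≈ 1.55404e-04.
By linearity: E[X] = C(93, 3)·p³ ≈ 129766 · 1.55404e-04 ≈ 20.166.
Here α = 1, so p = 5/n is exactly at the triangle threshold p ~ 1/n. Asymptotically E[X] → c³/6 = 5³/6 = 125/6 ≈ 20.833, a bounded constant. In this regime the triangle count is asymptotically Poisson(c³/6).

E[X] ≈ 20.166; in regime p = Θ(1/n^{1}) E[X] stays bounded (at the triangle threshold p ~ 1/n).


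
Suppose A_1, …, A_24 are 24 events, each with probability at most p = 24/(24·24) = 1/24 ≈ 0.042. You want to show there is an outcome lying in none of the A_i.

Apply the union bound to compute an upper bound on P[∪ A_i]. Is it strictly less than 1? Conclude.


Union bound: P[∪_{i=1}^{24} A_i] ≤ Σ_i P[A_i] ≤ 24·p = 24·(1/24) = 1.
Numerically: 1 ≈ 1.000.
Is 1 < 1? NO.
Since the bound 1 is ≥ 1, the union bound is uninformative here; it does NOT by itself certify existence.

24·p = 1 ≈ 1.000; existence NOT certified by the union bound.


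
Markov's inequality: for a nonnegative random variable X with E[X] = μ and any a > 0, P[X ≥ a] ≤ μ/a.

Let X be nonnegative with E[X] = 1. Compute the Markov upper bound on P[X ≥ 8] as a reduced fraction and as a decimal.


μ = E[X] = 1, a = 8.
Markov: P[X ≥ 8] ≤ μ/a = (1)/8 = 1/8.
Numerically: ≈ 0.1250.
(Since a = 8 > μ = 1.0000, the bound 1/8 is < 1 and informative.)

P[X ≥ 8] ≤ 1/8 ≈ 0.1250.


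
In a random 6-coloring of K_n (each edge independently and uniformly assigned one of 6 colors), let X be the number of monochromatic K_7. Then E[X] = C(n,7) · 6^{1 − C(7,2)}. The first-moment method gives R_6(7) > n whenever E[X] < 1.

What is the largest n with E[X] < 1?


We need C(n, 7) · 6^{1 − 21} < 1, i.e. C(n, 7) < 6^{21 − 1} = 3656158440062976.
Check values of n near the boundary:
  n = 563: C(563, 7) = 3426622515769596; 3426622515769596 < 3656158440062976? YES
  n = 564: C(564, 7) = 3469685994423792; 3469685994423792 < 3656158440062976? YES
  n = 565: C(565, 7) = 3513212521235560; 3513212521235560 < 3656158440062976? YES
  n = 566: C(566, 7) = 3557206237959440; 3557206237959440 < 3656158440062976? YES
  n = 567: C(567, 7) = 3601671315933933; 3601671315933933 < 3656158440062976? YES
  n = 568: C(568, 7) = 3646611956239704; 3646611956239704 < 3656158440062976? YES
  n = 569: C(569, 7) = 3692032389858348; 3692032389858348 < 3656158440062976? NO
  n = 570: C(570, 7) = 3737936877831720; 3737936877831720 < 3656158440062976? NO
The largest n with C(n, 7) < 3656158440062976 is n = 568 (where E[X] = 16882462760369/16926659444736 ≈ 0.997). Hence R_6(7) > 568, i.e. R_6(7) ≥ 569.

Largest n = 568; hence R_6(7) > 568.


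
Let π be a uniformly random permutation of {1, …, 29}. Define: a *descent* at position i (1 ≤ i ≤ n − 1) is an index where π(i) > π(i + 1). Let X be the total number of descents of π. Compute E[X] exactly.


Write X = Σ X_I over i = 1, …, 28, with X_I the indicator of one descent.
There are 28 indicators.
For each fixed i, the pair (π(i), π(i+1)) is a uniformly random ordered pair of distinct values from {1, …, 29}; by symmetry P[π(i) > π(i+1)] = 1/2.
By linearity: E[X] = 28 · (1/2) = (29 − 1) · (1/2) = 14 ≈ 14.000000.

E[X] = 14 = 14.000000.


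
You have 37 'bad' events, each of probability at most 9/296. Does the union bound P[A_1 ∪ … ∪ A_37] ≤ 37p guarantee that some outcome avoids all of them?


Union bound: P[∪_{i=1}^{37} A_i] ≤ Σ_i P[A_i] ≤ 37·p = 37·(9/296) = 9/8.
Numerically: 9/8 ≈ 1.125000.
Is 9/8 < 1? NO.
Since the bound 9/8 is ≥ 1, the union bound is uninformative here; it does NOT by itself certify existence.

37·p = 9/8 ≈ 1.125000; existence NOT certified by the union bound.


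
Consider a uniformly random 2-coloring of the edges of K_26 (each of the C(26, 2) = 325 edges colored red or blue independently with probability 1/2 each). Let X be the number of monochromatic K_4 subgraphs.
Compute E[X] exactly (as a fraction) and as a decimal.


Let X = Σ_S X_S over the C(26, 4) = 14950 subsets S of size 4, where X_S = 1 if the K_4 on S is monochromatic.
For a fixed S, the K_4 on S has C(4, 2) = 6 edges. P[all 6 edges red] = (1/2)^6, and likewise for blue, so P[monochromatic] = 2·(1/2)^6 = 2^{1 − 6} = 1/32.
By linearity: E[X] = C(26, 4) · 2^{1 − 6} = 14950 · 1/32 = 7475/16.
Numerically: E[X] ≈ 467.18750.

E[X] = C(26,4)·2^(1−C(4,2)) = 7475/16 ≈ 467.18750.


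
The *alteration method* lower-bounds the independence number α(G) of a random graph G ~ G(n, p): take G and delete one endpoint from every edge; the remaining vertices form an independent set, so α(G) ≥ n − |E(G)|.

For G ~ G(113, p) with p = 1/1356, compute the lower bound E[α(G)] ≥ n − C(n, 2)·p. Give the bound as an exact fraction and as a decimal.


E[|E(G)|] = C(113, 2)·p = 6328 · (1/1356) = 14/3.
E[α(G)] ≥ n − E[|E(G)|] = 113 − 14/3 = 325/3.
Numerically: ≈ 108.333333.
(This is only a lower bound; the true E[α(G)] may be larger.)

E[α(G)] ≥ 325/3 ≈ 108.333333.


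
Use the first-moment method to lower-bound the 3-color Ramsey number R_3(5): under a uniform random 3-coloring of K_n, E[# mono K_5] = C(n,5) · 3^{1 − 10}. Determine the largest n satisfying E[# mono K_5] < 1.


We need C(n, 5) · 3^{1 − 10} < 1, i.e. C(n, 5) < 3^{10 − 1} = 19683.
Check values of n near the boundary:
  n = 16: C(16, 5) = 4368; 4368 < 19683? YES
  n = 17: C(17, 5) = 6188; 6188 < 19683? YES
  n = 18: C(18, 5) = 8568; 8568 < 19683? YES
  n = 19: C(19, 5) = 11628; 11628 < 19683? YES
  n = 20: C(20, 5) = 15504; 15504 < 19683? YES
  n = 21: C(21, 5) = 20349; 20349 < 19683? NO
The largest n with C(n, 5) < 19683 is n = 20 (where E[X] = 5168/6561 ≈ 0.78768). Hence R_3(5) > 20, i.e. R_3(5) ≥ 21.

Largest n = 20; hence R_3(5) > 20.


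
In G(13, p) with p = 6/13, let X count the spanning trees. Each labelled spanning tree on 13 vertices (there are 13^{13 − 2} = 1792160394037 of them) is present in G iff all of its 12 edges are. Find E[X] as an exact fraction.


K_13 has 13^{13 − 2} = 1792160394037 labelled spanning trees.
For each such spanning tree H, let X_H = 1 if all 12 edges of H are present in G. Then P[X_H = 1] = p^{12} = (6/13)^{12} = 2176782336/23298085122481.
By linearity of expectation: E[X] = Σ_H E[X_H] = 1792160394037 · p^{12} = 1792160394037 · 2176782336/23298085122481 = 2176782336/13.
Numerically: E[X] ≈ 1.6744e+08.

E[X] = 1792160394037 · (6/13)^{12} = 2176782336/13 ≈ 1.6744e+08.


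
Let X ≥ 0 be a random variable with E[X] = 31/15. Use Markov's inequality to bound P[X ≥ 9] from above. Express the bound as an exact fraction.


μ = E[X] = 31/15, a = 9.
Markov: P[X ≥ 9] ≤ μ/a = (31/15)/9 = 31/135.
Numerically: ≈ 0.229630.
(Since a = 9 > μ = 2.066667, the bound 31/135 is < 1 and informative.)

P[X ≥ 9] ≤ 31/135 ≈ 0.229630.


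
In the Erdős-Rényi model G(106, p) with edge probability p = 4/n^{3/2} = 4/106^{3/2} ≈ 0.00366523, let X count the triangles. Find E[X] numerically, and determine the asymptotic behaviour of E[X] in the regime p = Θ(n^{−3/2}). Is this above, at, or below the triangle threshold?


Number of potential triangles: C(106, 3) = 192920.
Each occurs with probability p³ ≈ (0.00366523)³ ≈ 4.92383601e-08.
By linearity: E[X] = C(106, 3)·p³ ≈ 192920 · 4.92383601e-08 ≈ 0.009499.
Since α = 3/2 > 1, p = c/n^{3/2} = o(1/n) is below the triangle threshold p ~ 1/n. Asymptotically E[X] ~ (c³/6)·n^{3(1−α)} = (4³/6)·n^{-1.5} → 0, so by Markov's inequality G has no triangles w.h.p.

E[X] ≈ 0.009499; in regime p = Θ(1/n^{3/2}) E[X] tends to 0 (below the triangle threshold p ~ 1/n).


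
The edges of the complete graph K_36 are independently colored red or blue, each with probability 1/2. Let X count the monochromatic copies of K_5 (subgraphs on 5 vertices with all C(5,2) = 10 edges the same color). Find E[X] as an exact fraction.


Let X = Σ_S X_S over the C(36, 5) = 376992 subsets S of size 5, where X_S = 1 if the K_5 on S is monochromatic.
For a fixed S, the K_5 on S has C(5, 2) = 10 edges. P[all 10 edges red] = (1/2)^10, and likewise for blue, so P[monochromatic] = 2·(1/2)^10 = 2^{1 − 10} = 1/512.
By linearity: E[X] = C(36, 5) · 2^{1 − 10} = 376992 · 1/512 = 11781/16.
Numerically: E[X] ≈ 736.312500.

E[X] = C(36,5)·2^(1−C(5,2)) = 11781/16 ≈ 736.312500.


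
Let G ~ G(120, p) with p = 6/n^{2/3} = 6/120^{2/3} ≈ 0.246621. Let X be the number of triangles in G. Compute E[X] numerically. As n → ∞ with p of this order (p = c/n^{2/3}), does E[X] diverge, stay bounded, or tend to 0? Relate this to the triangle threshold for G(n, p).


Number of potential triangles: C(120, 3) = 280840.
Each occurs with probability p³ ≈ (0.246621)³ ≈ 1.50000000e-02.
By linearity: E[X] = C(120, 3)·p³ ≈ 280840 · 1.50000000e-02 ≈ 4212.600000.
Since α = 2/3 < 1, p = c/n^{2/3} ≫ 1/n is above the triangle threshold p ~ 1/n. Asymptotically E[X] ~ (c³/6)·n^{3(1−α)} = (6³/6)·n^{1} → ∞; triangles are abundant w.h.p.

E[X] ≈ 4212.600000; in regime p = Θ(1/n^{2/3}) E[X] diverges (above the triangle threshold p ~ 1/n).


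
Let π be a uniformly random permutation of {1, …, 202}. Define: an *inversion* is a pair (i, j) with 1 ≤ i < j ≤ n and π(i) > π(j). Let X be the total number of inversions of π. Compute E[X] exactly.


Write X = Σ X_I over the C(202, 2) = 20301 pairs i < j, with X_I the indicator of one inversion.
There are 20301 indicators.
For each fixed pair i < j, the values π(i) and π(j) are two distinct elements of {1, …, 202} in uniformly random order; by symmetry P[π(i) > π(j)] = 1/2.
By linearity: E[X] = 20301 · (1/2) = C(202, 2) · (1/2) = 20301/2 = 20301/2 ≈ 10150.500.

E[X] = 20301/2 = 10150.500.


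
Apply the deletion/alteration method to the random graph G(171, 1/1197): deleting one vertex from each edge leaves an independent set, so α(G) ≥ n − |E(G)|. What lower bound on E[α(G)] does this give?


E[|E(G)|] = C(171, 2)·p = 14535 · (1/1197) = 85/7.
E[α(G)] ≥ n − E[|E(G)|] = 171 − 85/7 = 1112/7.
Numerically: ≈ 158.85714.
(This is only a lower bound; the true E[α(G)] may be larger.)

E[α(G)] ≥ 1112/7 ≈ 158.85714.


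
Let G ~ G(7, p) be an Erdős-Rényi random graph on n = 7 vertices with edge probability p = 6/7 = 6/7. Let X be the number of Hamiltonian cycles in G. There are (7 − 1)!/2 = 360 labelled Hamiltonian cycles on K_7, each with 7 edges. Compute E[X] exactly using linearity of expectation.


K_7 has (7 − 1)!/2 = 360 labelled Hamiltonian cycles.
For each such Hamiltonian cycle H, let X_H = 1 if all 7 edges of H are present in G. Then P[X_H = 1] = p^{7} = (6/7)^{7} = 279936/823543.
By linearity of expectation: E[X] = Σ_H E[X_H] = 360 · p^{7} = 360 · 279936/823543 = 100776960/823543.
Numerically: E[X] ≈ 122.37.

E[X] = 360 · (6/7)^{7} = 100776960/823543 ≈ 122.37.


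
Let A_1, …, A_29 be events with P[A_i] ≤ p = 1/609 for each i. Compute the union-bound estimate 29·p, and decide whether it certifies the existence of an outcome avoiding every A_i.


Union bound: P[∪_{i=1}^{29} A_i] ≤ Σ_i P[A_i] ≤ 29·p = 29·(1/609) = 1/21.
Numerically: 1/21 ≈ 0.04762.
Is 1/21 < 1? YES.
Since P[∪ A_i] ≤ 1/21 < 1, the complement has P[∩ A_i^c] ≥ 1 − 1/21 = 20/21 > 0, so some outcome avoids every A_i.

29·p = 1/21 ≈ 0.04762; existence CERTIFIED by the union bound.


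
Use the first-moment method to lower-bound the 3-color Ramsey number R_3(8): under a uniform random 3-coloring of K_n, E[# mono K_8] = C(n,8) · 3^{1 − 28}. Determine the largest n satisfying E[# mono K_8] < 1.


We need C(n, 8) · 3^{1 − 28} < 1, i.e. C(n, 8) < 3^{28 − 1} = 7625597484987.
Check values of n near the boundary:
  n = 152: C(152, 8) = 5859727868575; 5859727868575 < 7625597484987? YES
  n = 153: C(153, 8) = 6183023199255; 6183023199255 < 7625597484987? YES
  n = 154: C(154, 8) = 6521818990995; 6521818990995 < 7625597484987? YES
  n = 155: C(155, 8) = 6876747915675; 6876747915675 < 7625597484987? YES
  n = 156: C(156, 8) = 7248464019225; 7248464019225 < 7625597484987? YES
  n = 157: C(157, 8) = 7637643295425; 7637643295425 < 7625597484987? NO
The largest n with C(n, 8) < 7625597484987 is n = 156 (where E[X] = 805384891025/847288609443 ≈ 0.950544). Hence R_3(8) > 156, i.e. R_3(8) ≥ 157.

Largest n = 156; hence R_3(8) > 156.


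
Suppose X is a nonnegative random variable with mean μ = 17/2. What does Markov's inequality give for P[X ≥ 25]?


μ = E[X] = 17/2, a = 25.
Markov: P[X ≥ 25] ≤ μ/a = (17/2)/25 = 17/50.
Numerically: ≈ 0.3400.
(Since a = 25 > μ = 8.5000, the bound 17/50 is < 1 and informative.)

P[X ≥ 25] ≤ 17/50 ≈ 0.3400.


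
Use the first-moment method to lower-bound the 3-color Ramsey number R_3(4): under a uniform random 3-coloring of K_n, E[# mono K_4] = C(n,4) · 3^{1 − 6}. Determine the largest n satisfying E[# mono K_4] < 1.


We need C(n, 4) · 3^{1 − 6} < 1, i.e. C(n, 4) < 3^{6 − 1} = 243.
Check values of n near the boundary:
  n = 4: C(4, 4) = 1; 1 < 243? YES
  n = 5: C(5, 4) = 5; 5 < 243? YES
  n = 6: C(6, 4) = 15; 15 < 243? YES
  n = 7: C(7, 4) = 35; 35 < 243? YES
  n = 8: C(8, 4) = 70; 70 < 243? YES
  n = 9: C(9, 4) = 126; 126 < 243? YES
  n = 10: C(10, 4) = 210; 210 < 243? YES
  n = 11: C(11, 4) = 330; 330 < 243? NO
  n = 12: C(12, 4) = 495; 495 < 243? NO
The largest n with C(n, 4) < 243 is n = 10 (where E[X] = 70/81 ≈ 0.8641975). Hence R_3(4) > 10, i.e. R_3(4) ≥ 11.

Largest n = 10; hence R_3(4) > 10.


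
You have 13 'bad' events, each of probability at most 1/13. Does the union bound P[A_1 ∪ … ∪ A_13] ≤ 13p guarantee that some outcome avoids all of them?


Union bound: P[∪_{i=1}^{13} A_i] ≤ Σ_i P[A_i] ≤ 13·p = 13·(1/13) = 1.
Numerically: 1 ≈ 1.0000000.
Is 1 < 1? NO.
Since the bound 1 is ≥ 1, the union bound is uninformative here; it does NOT by itself certify existence.

13·p = 1 ≈ 1.0000000; existence NOT certified by the union bound.


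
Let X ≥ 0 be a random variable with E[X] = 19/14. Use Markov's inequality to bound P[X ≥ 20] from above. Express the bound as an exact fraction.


μ = E[X] = 19/14, a = 20.
Markov: P[X ≥ 20] ≤ μ/a = (19/14)/20 = 19/280.
Numerically: ≈ 0.067857.
(Since a = 20 > μ = 1.357143, the bound 19/280 is < 1 and informative.)

P[X ≥ 20] ≤ 19/280 ≈ 0.067857.


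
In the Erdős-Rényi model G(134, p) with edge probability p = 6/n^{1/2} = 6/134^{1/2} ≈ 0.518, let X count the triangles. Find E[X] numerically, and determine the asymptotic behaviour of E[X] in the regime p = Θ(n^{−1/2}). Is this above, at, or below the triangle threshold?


Number of potential triangles: C(134, 3) = 392084.
Each occurs with probability p³ ≈ (0.518)³ ≈ 1.39250e-01.
By linearity: E[X] = C(134, 3)·p³ ≈ 392084 · 1.39250e-01 ≈ 54597.867.
Since α = 1/2 < 1, p = c/n^{1/2} ≫ 1/n is above the triangle threshold p ~ 1/n. Asymptotically E[X] ~ (c³/6)·n^{3(1−α)} = (6³/6)·n^{1.5} → ∞; triangles are abundant w.h.p.

E[X] ≈ 54597.867; in regime p = Θ(1/n^{1/2}) E[X] diverges (above the triangle threshold p ~ 1/n).


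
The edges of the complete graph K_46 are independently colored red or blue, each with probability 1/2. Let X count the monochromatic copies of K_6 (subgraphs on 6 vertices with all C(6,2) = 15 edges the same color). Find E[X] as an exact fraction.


Let X = Σ_S X_S over the C(46, 6) = 9366819 subsets S of size 6, where X_S = 1 if the K_6 on S is monochromatic.
For a fixed S, the K_6 on S has C(6, 2) = 15 edges. P[all 15 edges red] = (1/2)^15, and likewise for blue, so P[monochromatic] = 2·(1/2)^15 = 2^{1 − 15} = 1/16384.
By linearity: E[X] = C(46, 6) · 2^{1 − 15} = 9366819 · 1/16384 = 9366819/16384.
Numerically: E[X] ≈ 571.70526.

E[X] = C(46,6)·2^(1−C(6,2)) = 9366819/16384 ≈ 571.70526.


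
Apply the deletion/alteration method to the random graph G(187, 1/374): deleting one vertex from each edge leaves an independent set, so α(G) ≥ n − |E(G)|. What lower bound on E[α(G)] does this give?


E[|E(G)|] = C(187, 2)·p = 17391 · (1/374) = 93/2.
E[α(G)] ≥ n − E[|E(G)|] = 187 − 93/2 = 281/2.
Numerically: ≈ 140.50000.
(This is only a lower bound; the true E[α(G)] may be larger.)

E[α(G)] ≥ 281/2 ≈ 140.50000.


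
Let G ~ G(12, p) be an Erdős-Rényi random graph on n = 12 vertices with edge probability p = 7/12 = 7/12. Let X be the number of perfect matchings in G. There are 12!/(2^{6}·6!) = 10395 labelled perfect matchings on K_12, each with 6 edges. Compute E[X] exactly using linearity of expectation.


K_12 has 12!/(2^{6}·6!) = 10395 labelled perfect matchings.
For each such perfect matching H, let X_H = 1 if all 6 edges of H are present in G. Then P[X_H = 1] = p^{6} = (7/12)^{6} = 117649/2985984.
By linearity: E[X] = Σ_H E[X_H] = 10395 · p^{6} = 10395 · 117649/2985984 = 45294865/110592.
Numerically: E[X] ≈ 409.567.

E[X] = 10395 · (7/12)^{6} = 45294865/110592 ≈ 409.567.


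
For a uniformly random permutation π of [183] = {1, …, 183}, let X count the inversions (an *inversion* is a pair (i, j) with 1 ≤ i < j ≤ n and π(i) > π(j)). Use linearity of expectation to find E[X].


Write X = Σ X_I over the C(183, 2) = 16653 pairs i < j, with X_I the indicator of one inversion.
There are 16653 indicators.
For each fixed pair i < j, the values π(i) and π(j) are two distinct elements of {1, …, 183} in uniformly random order; by symmetry P[π(i) > π(j)] = 1/2.
By linearity: E[X] = 16653 · (1/2) = C(183, 2) · (1/2) = 16653/2 = 16653/2 ≈ 8326.500.

E[X] = 16653/2 = 8326.500.


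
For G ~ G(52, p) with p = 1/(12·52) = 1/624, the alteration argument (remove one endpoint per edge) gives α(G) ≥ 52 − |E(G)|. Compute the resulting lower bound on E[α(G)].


E[|E(G)|] = C(52, 2)·p = 1326 · (1/624) = 17/8.
E[α(G)] ≥ n − E[|E(G)|] = 52 − 17/8 = 399/8.
Numerically: ≈ 49.87500.
(This is only a lower bound; the true E[α(G)] may be larger.)

E[α(G)] ≥ 399/8 ≈ 49.87500.


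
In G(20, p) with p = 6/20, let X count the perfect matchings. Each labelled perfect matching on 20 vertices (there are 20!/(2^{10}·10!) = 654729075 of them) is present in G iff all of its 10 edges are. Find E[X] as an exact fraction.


K_20 has 20!/(2^{10}·10!) = 654729075 labelled perfect matchings.
For each such perfect matching H, let X_H = 1 if all 10 edges of H are present in G. Then P[X_H = 1] = p^{10} = (3/10)^{10} = 59049/10000000000.
By linearity of expectation: E[X] = Σ_H E[X_H] = 654729075 · p^{10} = 654729075 · 59049/10000000000 = 1546443885987/400000000.
Numerically: E[X] ≈ 3866.

E[X] = 654729075 · (3/10)^{10} = 1546443885987/400000000 ≈ 3866.


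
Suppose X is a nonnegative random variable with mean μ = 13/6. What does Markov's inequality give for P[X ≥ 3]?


μ = E[X] = 13/6, a = 3.
Markov: P[X ≥ 3] ≤ μ/a = (13/6)/3 = 13/18.
Numerically: ≈ 0.7222.
(Since a = 3 > μ = 2.1667, the bound 13/18 is < 1 and informative.)

P[X ≥ 3] ≤ 13/18 ≈ 0.7222.


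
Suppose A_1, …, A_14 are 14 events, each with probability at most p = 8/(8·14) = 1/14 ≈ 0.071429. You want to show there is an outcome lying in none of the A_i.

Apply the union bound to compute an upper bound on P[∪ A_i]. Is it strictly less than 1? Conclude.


Union bound: P[∪_{i=1}^{14} A_i] ≤ Σ_i P[A_i] ≤ 14·p = 14·(1/14) = 1.
Numerically: 1 ≈ 1.000000.
Is 1 < 1? NO.
Since the bound 1 is ≥ 1, the union bound is uninformative here; it does NOT by itself certify existence.

14·p = 1 ≈ 1.000000; existence NOT certified by the union bound.


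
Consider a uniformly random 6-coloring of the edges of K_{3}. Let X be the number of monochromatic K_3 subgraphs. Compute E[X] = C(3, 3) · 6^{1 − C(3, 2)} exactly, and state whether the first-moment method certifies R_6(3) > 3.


E[X] = C(3, 3) · 6^{1 − 3} = 1 · 6^{−2} = 1/36.
As a reduced fraction: E[X] = 1/36 ≈ 0.0277778.
Is E[X] < 1? YES.
Since E[X] < 1, there exists a 6-coloring of K_{3} with no monochromatic K_3; hence R_6(3) > 3.

E[X] = 1/36 ≈ 0.0277778; E[X] < 1, so R_6(3) > 3.


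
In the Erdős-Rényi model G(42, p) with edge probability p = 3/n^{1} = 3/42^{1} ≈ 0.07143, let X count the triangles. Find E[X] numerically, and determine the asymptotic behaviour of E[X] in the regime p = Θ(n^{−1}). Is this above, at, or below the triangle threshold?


Number of potential triangles: C(42, 3) = 11480.
Each occurs with probability p³ ≈ (0.07143)³ ≈ 3.644315e-04.
By linearity: E[X] = C(42, 3)·p³ ≈ 11480 · 3.644315e-04 ≈ 4.1837.
Here α = 1, so p = 3/n is exactly at the triangle threshold p ~ 1/n. Asymptotically E[X] → c³/6 = 3³/6 = 9/2 ≈ 4.5000, a bounded constant. In this regime the triangle count is asymptotically Poisson(c³/6).

E[X] ≈ 4.1837; in regime p = Θ(1/n^{1}) E[X] stays bounded (at the triangle threshold p ~ 1/n).


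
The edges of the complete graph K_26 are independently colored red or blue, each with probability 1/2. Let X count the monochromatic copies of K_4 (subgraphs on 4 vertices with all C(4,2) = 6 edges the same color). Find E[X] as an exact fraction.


Let X = Σ_S X_S over the C(26, 4) = 14950 subsets S of size 4, where X_S = 1 if the K_4 on S is monochromatic.
For a fixed S, the K_4 on S has C(4, 2) = 6 edges. P[all 6 edges red] = (1/2)^6, and likewise for blue, so P[monochromatic] = 2·(1/2)^6 = 2^{1 − 6} = 1/32.
By linearity of expectation: E[X] = C(26, 4) · 2^{1 − 6} = 14950 · 1/32 = 7475/16.
Numerically: E[X] ≈ 467.188.

E[X] = C(26,4)·2^(1−C(4,2)) = 7475/16 ≈ 467.188.


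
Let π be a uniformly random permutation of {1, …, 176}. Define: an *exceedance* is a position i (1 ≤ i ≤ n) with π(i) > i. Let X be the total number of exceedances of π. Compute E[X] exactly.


Write X = Σ_{i=1}^{176} X_i, where X_i = 1_{π(i) > i}.
For each fixed i, π(i) is uniform over {1, …, 176} (marginal of a uniform permutation), so P[π(i) > i] = (n − i)/n. Summing: Σ_{i=1}^{176} (n − i)/n = (0 + 1 + … + 175)/176 = 176(176 − 1)/(2·176) = (176 − 1)/2.
Hence E[X] = Σ_{i=1}^{176} (176 − i)/176 = 175/2 ≈ 87.50000.

E[X] = 175/2 = 87.50000.


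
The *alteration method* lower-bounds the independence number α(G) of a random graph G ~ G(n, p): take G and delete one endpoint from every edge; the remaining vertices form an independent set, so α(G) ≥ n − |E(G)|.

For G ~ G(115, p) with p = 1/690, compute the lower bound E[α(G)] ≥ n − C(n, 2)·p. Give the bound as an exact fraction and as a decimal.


E[|E(G)|] = C(115, 2)·p = 6555 · (1/690) = 19/2.
E[α(G)] ≥ n − E[|E(G)|] = 115 − 19/2 = 211/2.
Numerically: ≈ 105.500000.
(This is only a lower bound; the true E[α(G)] may be larger.)

E[α(G)] ≥ 211/2 ≈ 105.500000.


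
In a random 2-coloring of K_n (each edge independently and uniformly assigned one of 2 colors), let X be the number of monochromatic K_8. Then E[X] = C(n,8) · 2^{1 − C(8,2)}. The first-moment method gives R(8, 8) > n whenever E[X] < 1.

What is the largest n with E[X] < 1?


We need C(n, 8) · 2^{1 − 28} < 1, i.e. C(n, 8) < 2^{28 − 1} = 134217728.
Check values of n near the boundary:
  n = 38: C(38, 8) = 48903492; 48903492 < 134217728? YES
  n = 39: C(39, 8) = 61523748; 61523748 < 134217728? YES
  n = 40: C(40, 8) = 76904685; 76904685 < 134217728? YES
  n = 41: C(41, 8) = 95548245; 95548245 < 134217728? YES
  n = 42: C(42, 8) = 118030185; 118030185 < 134217728? YES
  n = 43: C(43, 8) = 145008513; 145008513 < 134217728? NO
The largest n with C(n, 8) < 134217728 is n = 42 (where E[X] = 118030185/134217728 ≈ 0.87939). Hence R(8, 8) > 42, i.e. R(8, 8) ≥ 43.

Largest n = 42; hence R(8, 8) > 42.


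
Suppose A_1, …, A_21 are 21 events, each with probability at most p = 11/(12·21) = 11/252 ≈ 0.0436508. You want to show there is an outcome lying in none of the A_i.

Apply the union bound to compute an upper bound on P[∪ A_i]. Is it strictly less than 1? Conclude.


Union bound: P[∪_{i=1}^{21} A_i] ≤ Σ_i P[A_i] ≤ 21·p = 21·(11/252) = 11/12.
Numerically: 11/12 ≈ 0.9166667.
Is 11/12 < 1? YES.
Since P[∪ A_i] ≤ 11/12 < 1, the complement has P[∩ A_i^c] ≥ 1 − 11/12 = 1/12 > 0, so some outcome avoids every A_i.

21·p = 11/12 ≈ 0.9166667; existence CERTIFIED by the union bound.


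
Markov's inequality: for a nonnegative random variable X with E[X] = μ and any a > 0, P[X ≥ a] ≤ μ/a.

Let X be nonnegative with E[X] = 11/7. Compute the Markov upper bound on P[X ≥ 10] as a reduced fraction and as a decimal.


μ = E[X] = 11/7, a = 10.
Markov: P[X ≥ 10] ≤ μ/a = (11/7)/10 = 11/70.
Numerically: ≈ 0.15714.
(Since a = 10 > μ = 1.57143, the bound 11/70 is < 1 and informative.)

P[X ≥ 10] ≤ 11/70 ≈ 0.15714.


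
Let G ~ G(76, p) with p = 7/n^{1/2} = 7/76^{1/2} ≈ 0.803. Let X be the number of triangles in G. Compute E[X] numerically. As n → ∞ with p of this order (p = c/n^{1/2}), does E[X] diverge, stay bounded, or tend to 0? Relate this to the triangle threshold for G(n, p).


Number of potential triangles: C(76, 3) = 70300.
Each occurs with probability p³ ≈ (0.803)³ ≈ 5.17695e-01.
By linearity: E[X] = C(76, 3)·p³ ≈ 70300 · 5.17695e-01 ≈ 36393.938.
Since α = 1/2 < 1, p = c/n^{1/2} ≫ 1/n is above the triangle threshold p ~ 1/n. Asymptotically E[X] ~ (c³/6)·n^{3(1−α)} = (7³/6)·n^{1.5} → ∞; triangles are abundant w.h.p.

E[X] ≈ 36393.938; in regime p = Θ(1/n^{1/2}) E[X] diverges (above the triangle threshold p ~ 1/n).


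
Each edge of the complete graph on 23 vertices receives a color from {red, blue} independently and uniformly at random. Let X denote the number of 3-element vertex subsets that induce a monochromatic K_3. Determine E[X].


Let X = Σ_S X_S over the C(23, 3) = 1771 subsets S of size 3, where X_S = 1 if the K_3 on S is monochromatic.
For a fixed S, the K_3 on S has C(3, 2) = 3 edges. P[all 3 edges red] = (1/2)^3, and likewise for blue, so P[monochromatic] = 2·(1/2)^3 = 2^{1 − 3} = 1/4.
By linearity of expectation: E[X] = C(23, 3) · 2^{1 − 3} = 1771 · 1/4 = 1771/4.
Numerically: E[X] ≈ 442.75000.

E[X] = C(23,3)·2^(1−C(3,2)) = 1771/4 ≈ 442.75000.


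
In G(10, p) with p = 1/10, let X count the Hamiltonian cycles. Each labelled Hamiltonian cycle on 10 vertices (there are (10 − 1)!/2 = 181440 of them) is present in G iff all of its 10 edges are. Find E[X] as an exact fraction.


K_10 has (10 − 1)!/2 = 181440 labelled Hamiltonian cycles.
For each such Hamiltonian cycle H, let X_H = 1 if all 10 edges of H are present in G. Then P[X_H = 1] = p^{10} = (1/10)^{10} = 1/10000000000.
By linearity of expectation: E[X] = Σ_H E[X_H] = 181440 · p^{10} = 181440 · 1/10000000000 = 567/31250000.
Numerically: E[X] ≈ 1.81e-05.

E[X] = 181440 · (1/10)^{10} = 567/31250000 ≈ 1.81e-05.


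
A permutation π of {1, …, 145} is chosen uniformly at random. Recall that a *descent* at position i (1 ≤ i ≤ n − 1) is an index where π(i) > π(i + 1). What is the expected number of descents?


Write X = Σ X_I over i = 1, …, 144, with X_I the indicator of one descent.
There are 144 indicators.
For each fixed i, the pair (π(i), π(i+1)) is a uniformly random ordered pair of distinct values from {1, …, 145}; by symmetry P[π(i) > π(i+1)] = 1/2.
By linearity: E[X] = 144 · (1/2) = (145 − 1) · (1/2) = 72 ≈ 72.000000.

E[X] = 72 = 72.000000.


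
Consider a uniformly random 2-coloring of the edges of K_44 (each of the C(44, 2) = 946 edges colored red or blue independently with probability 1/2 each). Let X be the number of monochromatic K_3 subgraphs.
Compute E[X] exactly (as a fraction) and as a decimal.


Let X = Σ_S X_S over the C(44, 3) = 13244 subsets S of size 3, where X_S = 1 if the K_3 on S is monochromatic.
For a fixed S, the K_3 on S has C(3, 2) = 3 edges. P[all 3 edges red] = (1/2)^3, and likewise for blue, so P[monochromatic] = 2·(1/2)^3 = 2^{1 − 3} = 1/4.
Summing: E[X] = C(44, 3) · 2^{1 − 3} = 13244 · 1/4 = 3311.
Numerically: E[X] ≈ 3311.00000.

E[X] = C(44,3)·2^(1−C(3,2)) = 3311 ≈ 3311.00000.


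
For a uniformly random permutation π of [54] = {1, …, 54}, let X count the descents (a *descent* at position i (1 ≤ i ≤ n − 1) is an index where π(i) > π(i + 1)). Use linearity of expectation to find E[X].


Write X = Σ X_I over i = 1, …, 53, with X_I the indicator of one descent.
There are 53 indicators.
For each fixed i, the pair (π(i), π(i+1)) is a uniformly random ordered pair of distinct values from {1, …, 54}; by symmetry P[π(i) > π(i+1)] = 1/2.
By linearity: E[X] = 53 · (1/2) = (54 − 1) · (1/2) = 53/2 ≈ 26.5000.

E[X] = 53/2 = 26.5000.


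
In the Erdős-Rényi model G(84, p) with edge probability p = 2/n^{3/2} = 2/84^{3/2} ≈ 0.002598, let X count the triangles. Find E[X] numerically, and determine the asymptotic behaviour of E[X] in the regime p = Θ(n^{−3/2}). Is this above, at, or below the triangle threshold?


Number of potential triangles: C(84, 3) = 95284.
Each occurs with probability p³ ≈ (0.002598)³ ≈ 1.753207e-08.
By linearity: E[X] = C(84, 3)·p³ ≈ 95284 · 1.753207e-08 ≈ 0.0017.
Since α = 3/2 > 1, p = c/n^{3/2} = o(1/n) is below the triangle threshold p ~ 1/n. Asymptotically E[X] ~ (c³/6)·n^{3(1−α)} = (2³/6)·n^{-1.5} → 0, so by Markov's inequality G has no triangles w.h.p.

E[X] ≈ 0.0017; in regime p = Θ(1/n^{3/2}) E[X] tends to 0 (below the triangle threshold p ~ 1/n).


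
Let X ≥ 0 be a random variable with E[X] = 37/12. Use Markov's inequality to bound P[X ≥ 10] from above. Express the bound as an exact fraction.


μ = E[X] = 37/12, a = 10.
Markov: P[X ≥ 10] ≤ μ/a = (37/12)/10 = 37/120.
Numerically: ≈ 0.308333.
(Since a = 10 > μ = 3.083333, the bound 37/120 is < 1 and informative.)

P[X ≥ 10] ≤ 37/120 ≈ 0.308333.


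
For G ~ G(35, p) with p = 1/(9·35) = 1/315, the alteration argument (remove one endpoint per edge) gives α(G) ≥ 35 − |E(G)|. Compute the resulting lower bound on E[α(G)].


E[|E(G)|] = C(35, 2)·p = 595 · (1/315) = 17/9.
E[α(G)] ≥ n − E[|E(G)|] = 35 − 17/9 = 298/9.
Numerically: ≈ 33.11111.
(This is only a lower bound; the true E[α(G)] may be larger.)

E[α(G)] ≥ 298/9 ≈ 33.11111.


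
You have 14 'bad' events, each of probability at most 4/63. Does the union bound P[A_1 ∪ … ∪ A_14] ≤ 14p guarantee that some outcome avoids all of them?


Union bound: P[∪_{i=1}^{14} A_i] ≤ Σ_i P[A_i] ≤ 14·p = 14·(4/63) = 8/9.
Numerically: 8/9 ≈ 0.888889.
Is 8/9 < 1? YES.
Since P[∪ A_i] ≤ 8/9 < 1, the complement has P[∩ A_i^c] ≥ 1 − 8/9 = 1/9 > 0, so some outcome avoids every A_i.

14·p = 8/9 ≈ 0.888889; existence CERTIFIED by the union bound.


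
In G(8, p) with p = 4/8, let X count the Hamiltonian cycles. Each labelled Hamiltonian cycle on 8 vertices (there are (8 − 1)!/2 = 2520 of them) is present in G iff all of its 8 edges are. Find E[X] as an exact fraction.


K_8 has (8 − 1)!/2 = 2520 labelled Hamiltonian cycles.
For each such Hamiltonian cycle H, let X_H = 1 if all 8 edges of H are present in G. Then P[X_H = 1] = p^{8} = (1/2)^{8} = 1/256.
By linearity of expectation: E[X] = Σ_H E[X_H] = 2520 · p^{8} = 2520 · 1/256 = 315/32.
Numerically: E[X] ≈ 9.844.

E[X] = 2520 · (1/2)^{8} = 315/32 ≈ 9.844.


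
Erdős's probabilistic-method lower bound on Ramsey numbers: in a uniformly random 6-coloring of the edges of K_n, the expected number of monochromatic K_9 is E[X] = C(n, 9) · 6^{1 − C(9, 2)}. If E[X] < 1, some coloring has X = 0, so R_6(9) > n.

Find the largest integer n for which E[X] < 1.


We need C(n, 9) · 6^{1 − 36} < 1, i.e. C(n, 9) < 6^{36 − 1} = 1719070799748422591028658176.
Check values of n near the boundary:
  n = 4407: C(4407, 9) = 1713856532599459170657070050; 1713856532599459170657070050 < 1719070799748422591028658176? YES
  n = 4408: C(4408, 9) = 1717362945146264156457459600; 1717362945146264156457459600 < 1719070799748422591028658176? YES
  n = 4409: C(4409, 9) = 1720875732988608787686577131; 1720875732988608787686577131 < 1719070799748422591028658176? NO
  n = 4410: C(4410, 9) = 1724394906266704102180823710; 1724394906266704102180823710 < 1719070799748422591028658176? NO
The largest n with C(n, 9) < 1719070799748422591028658176 is n = 4408 (where E[X] = 35778394690547169926197075/35813974994758803979763712 ≈ 0.9990065). Hence R_6(9) > 4408, i.e. R_6(9) ≥ 4409.

Largest n = 4408; hence R_6(9) > 4408.


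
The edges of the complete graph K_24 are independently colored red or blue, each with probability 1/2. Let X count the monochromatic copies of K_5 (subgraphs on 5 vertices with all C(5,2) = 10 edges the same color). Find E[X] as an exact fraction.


Let X = Σ_S X_S over the C(24, 5) = 42504 subsets S of size 5, where X_S = 1 if the K_5 on S is monochromatic.
For a fixed S, the K_5 on S has C(5, 2) = 10 edges. P[all 10 edges red] = (1/2)^10, and likewise for blue, so P[monochromatic] = 2·(1/2)^10 = 2^{1 − 10} = 1/512.
By linearity of expectation: E[X] = C(24, 5) · 2^{1 − 10} = 42504 · 1/512 = 5313/64.
Numerically: E[X] ≈ 83.015625.

E[X] = C(24,5)·2^(1−C(5,2)) = 5313/64 ≈ 83.015625.


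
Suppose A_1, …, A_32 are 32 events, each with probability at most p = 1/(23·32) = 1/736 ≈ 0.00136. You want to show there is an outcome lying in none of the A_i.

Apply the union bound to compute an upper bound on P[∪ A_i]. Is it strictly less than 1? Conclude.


Union bound: P[∪_{i=1}^{32} A_i] ≤ Σ_i P[A_i] ≤ 32·p = 32·(1/736) = 1/23.
Numerically: 1/23 ≈ 0.04348.
Is 1/23 < 1? YES.
Since P[∪ A_i] ≤ 1/23 < 1, the complement has P[∩ A_i^c] ≥ 1 − 1/23 = 22/23 > 0, so some outcome avoids every A_i.

32·p = 1/23 ≈ 0.04348; existence CERTIFIED by the union bound.


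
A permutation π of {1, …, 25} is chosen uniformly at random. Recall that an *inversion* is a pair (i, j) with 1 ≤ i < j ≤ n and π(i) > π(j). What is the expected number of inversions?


Write X = Σ X_I over the C(25, 2) = 300 pairs i < j, with X_I the indicator of one inversion.
There are 300 indicators.
For each fixed pair i < j, the values π(i) and π(j) are two distinct elements of {1, …, 25} in uniformly random order; by symmetry P[π(i) > π(j)] = 1/2.
By linearity: E[X] = 300 · (1/2) = C(25, 2) · (1/2) = 300/2 = 150 ≈ 150.0000.

E[X] = 150 = 150.0000.


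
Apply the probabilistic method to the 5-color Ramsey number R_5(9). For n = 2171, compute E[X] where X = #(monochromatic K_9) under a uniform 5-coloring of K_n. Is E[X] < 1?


E[X] = C(2171, 9) · 5^{1 − 36} = 2903784578674959601827205 · 5^{−35} = 2903784578674959601827205/2910383045673370361328125.
As a reduced fraction: E[X] = 580756915734991920365441/582076609134674072265625 ≈ 0.9977.
Is E[X] < 1? YES.
Since E[X] < 1, there exists a 5-coloring of K_{2171} with no monochromatic K_9; hence R_5(9) > 2171.

E[X] = 580756915734991920365441/582076609134674072265625 ≈ 0.9977; E[X] < 1, so R_5(9) > 2171.


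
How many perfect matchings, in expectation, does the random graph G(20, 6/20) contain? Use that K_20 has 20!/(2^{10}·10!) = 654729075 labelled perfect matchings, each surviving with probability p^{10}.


K_20 has 20!/(2^{10}·10!) = 654729075 labelled perfect matchings.
For each such perfect matching H, let X_H = 1 if all 10 edges of H are present in G. Then P[X_H = 1] = p^{10} = (3/10)^{10} = 59049/10000000000.
By linearity of expectation: E[X] = Σ_H E[X_H] = 654729075 · p^{10} = 654729075 · 59049/10000000000 = 1546443885987/400000000.
Numerically: E[X] ≈ 3.87e+03.

E[X] = 654729075 · (3/10)^{10} = 1546443885987/400000000 ≈ 3.87e+03.


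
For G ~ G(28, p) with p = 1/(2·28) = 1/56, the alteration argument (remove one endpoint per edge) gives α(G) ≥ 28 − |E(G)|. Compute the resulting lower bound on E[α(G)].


E[|E(G)|] = C(28, 2)·p = 378 · (1/56) = 27/4.
E[α(G)] ≥ n − E[|E(G)|] = 28 − 27/4 = 85/4.
Numerically: ≈ 21.25000.
(This is only a lower bound; the true E[α(G)] may be larger.)

E[α(G)] ≥ 85/4 ≈ 21.25000.


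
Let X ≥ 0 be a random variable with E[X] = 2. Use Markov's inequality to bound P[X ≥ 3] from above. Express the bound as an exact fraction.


μ = E[X] = 2, a = 3.
Markov: P[X ≥ 3] ≤ μ/a = (2)/3 = 2/3.
Numerically: ≈ 0.66667.
(Since a = 3 > μ = 2.00000, the bound 2/3 is < 1 and informative.)

P[X ≥ 3] ≤ 2/3 ≈ 0.66667.


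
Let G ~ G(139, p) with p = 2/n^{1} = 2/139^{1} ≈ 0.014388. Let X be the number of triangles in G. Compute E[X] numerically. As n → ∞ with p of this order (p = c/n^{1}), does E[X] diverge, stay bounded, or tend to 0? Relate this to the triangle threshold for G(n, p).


Number of potential triangles: C(139, 3) = 437989.
Each occurs with probability p³ ≈ (0.014388)³ ≈ 2.9788291e-06.
By linearity: E[X] = C(139, 3)·p³ ≈ 437989 · 2.9788291e-06 ≈ 1.30469.
Here α = 1, so p = 2/n is exactly at the triangle threshold p ~ 1/n. Asymptotically E[X] → c³/6 = 2³/6 = 4/3 ≈ 1.33333, a bounded constant. In this regime the triangle count is asymptotically Poisson(c³/6).

E[X] ≈ 1.30469; in regime p = Θ(1/n^{1}) E[X] stays bounded (at the triangle threshold p ~ 1/n).


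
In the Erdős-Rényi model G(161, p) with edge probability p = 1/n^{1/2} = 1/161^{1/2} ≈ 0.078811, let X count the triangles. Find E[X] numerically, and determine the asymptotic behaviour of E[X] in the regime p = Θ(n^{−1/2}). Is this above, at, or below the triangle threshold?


Number of potential triangles: C(161, 3) = 682640.
Each occurs with probability p³ ≈ (0.078811)³ ≈ 4.89509569e-04.
By linearity: E[X] = C(161, 3)·p³ ≈ 682640 · 4.89509569e-04 ≈ 334.158812.
Since α = 1/2 < 1, p = c/n^{1/2} ≫ 1/n is above the triangle threshold p ~ 1/n. Asymptotically E[X] ~ (c³/6)·n^{3(1−α)} = (1³/6)·n^{1.5} → ∞; triangles are abundant w.h.p.

E[X] ≈ 334.158812; in regime p = Θ(1/n^{1/2}) E[X] diverges (above the triangle threshold p ~ 1/n).


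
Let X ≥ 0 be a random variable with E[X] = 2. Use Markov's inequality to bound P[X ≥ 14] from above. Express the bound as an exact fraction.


μ = E[X] = 2, a = 14.
Markov: P[X ≥ 14] ≤ μ/a = (2)/14 = 1/7.
Numerically: ≈ 0.142857.
(Since a = 14 > μ = 2.000000, the bound 1/7 is < 1 and informative.)

P[X ≥ 14] ≤ 1/7 ≈ 0.142857.
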